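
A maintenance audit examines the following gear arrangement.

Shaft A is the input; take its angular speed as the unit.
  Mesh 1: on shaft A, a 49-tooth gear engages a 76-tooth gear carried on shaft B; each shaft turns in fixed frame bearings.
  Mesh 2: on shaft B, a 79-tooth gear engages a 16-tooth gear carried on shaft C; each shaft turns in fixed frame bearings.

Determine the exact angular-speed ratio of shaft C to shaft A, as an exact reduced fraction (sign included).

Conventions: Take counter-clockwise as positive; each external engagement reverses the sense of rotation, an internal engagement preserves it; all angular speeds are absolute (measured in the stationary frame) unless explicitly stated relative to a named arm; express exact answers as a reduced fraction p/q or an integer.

class = fixed-axis compound train [2 meshes; 2 ratios multiply, 2 sense flips]
mesh 1 [49T→76T]: running ratio 49/76, sense −
mesh 2 [79T→16T]: running ratio 3871/1216, sense +
ω_out/ω_in = 3871/1216

3871/1216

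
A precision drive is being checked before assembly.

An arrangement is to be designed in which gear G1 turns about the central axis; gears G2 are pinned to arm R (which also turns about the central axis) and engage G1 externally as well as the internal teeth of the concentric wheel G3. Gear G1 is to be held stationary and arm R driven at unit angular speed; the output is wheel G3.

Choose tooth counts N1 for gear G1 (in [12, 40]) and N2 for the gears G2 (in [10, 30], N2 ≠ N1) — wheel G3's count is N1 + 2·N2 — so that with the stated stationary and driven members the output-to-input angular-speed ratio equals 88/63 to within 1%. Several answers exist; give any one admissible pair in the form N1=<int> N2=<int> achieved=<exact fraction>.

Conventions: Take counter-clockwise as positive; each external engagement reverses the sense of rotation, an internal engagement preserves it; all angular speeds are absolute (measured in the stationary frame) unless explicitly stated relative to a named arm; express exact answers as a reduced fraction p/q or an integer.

class = planetary set [ratio 88/63 wanted; Willis about the carrier]
Willis with ω_sun = 0: ω_ring/ω_arm = (N1+N3)/N3; set equal to 88/63  ⇒  N3/N1 = 1/(88/63 − 1) = 63/25
N3 = N1 + 2·N2  ⇒  N2/N1 = (N3/N1 − 1)/2 = (63/25 − 1)/2 = 19/25
smallest multiple with N1 ≥ 12 and N2 ≥ 10: k = 1  ⇒  N1 = 1·25 = 25, N2 = 1·19 = 19 (N1 ≤ 40, N2 ≤ 30, N2 ≠ N1 ✓), N3 = 25 + 2·19 = 63
check: (N1+N3)/N3 with N1 = 25, N3 = 63 gives 88/63; |achieved − target| = 0 ≤ 22/1575 ✓

N1=25 N2=19 achieved=88/63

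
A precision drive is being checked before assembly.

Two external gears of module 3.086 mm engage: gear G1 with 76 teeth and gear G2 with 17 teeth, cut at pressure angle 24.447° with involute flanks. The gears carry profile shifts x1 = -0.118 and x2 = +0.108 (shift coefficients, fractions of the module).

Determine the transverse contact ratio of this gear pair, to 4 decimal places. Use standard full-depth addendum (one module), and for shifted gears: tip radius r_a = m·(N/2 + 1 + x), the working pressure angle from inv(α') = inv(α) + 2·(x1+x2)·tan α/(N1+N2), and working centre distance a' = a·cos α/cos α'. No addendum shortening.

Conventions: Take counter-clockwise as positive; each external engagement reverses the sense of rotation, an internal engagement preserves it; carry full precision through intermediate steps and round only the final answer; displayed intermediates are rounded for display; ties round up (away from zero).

topology: single-mesh involute geometry — m = 3.086, 76T/17T pair
base radii: r_b1 = 106.754277, r_b2 = 23.879246
tip radii: r_a1 = 119.989852, r_a2 = 29.650288
inv(α') = inv(24.447°) + 2·(-0.118+0.108)·tan α/(76+17) = 0.02783118  ⇒  α' = 24.41986°
a' = a·cos α / cos α' = 143.4990·cos 24.447°/cos 24.41986° = 143.468124
action lengths: √(r_a1²−r_b1²) = 54.782196, √(r_a2²−r_b2²) = 17.576154
base pitch p_b = π·m·cos α = 8.825749
CR = (54.782196 + 17.576154 − 143.468124·sin 24.41986°)/8.825749 = 1.478146
contact ratio ≈ 1.4781

1.4781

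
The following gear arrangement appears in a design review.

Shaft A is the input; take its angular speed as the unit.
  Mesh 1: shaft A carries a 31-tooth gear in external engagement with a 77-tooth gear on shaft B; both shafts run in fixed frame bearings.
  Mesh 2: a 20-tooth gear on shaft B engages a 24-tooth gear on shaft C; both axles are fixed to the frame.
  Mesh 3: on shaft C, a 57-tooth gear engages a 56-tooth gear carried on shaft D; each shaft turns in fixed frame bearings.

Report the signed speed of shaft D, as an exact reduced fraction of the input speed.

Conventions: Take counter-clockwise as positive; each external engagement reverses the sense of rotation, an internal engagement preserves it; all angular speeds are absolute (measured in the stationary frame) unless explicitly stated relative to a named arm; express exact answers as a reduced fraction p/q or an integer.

-2945/8624

3-mesh fixed-axis compound train (all bearings frame-fixed)
mesh 1 [31T→77T]: |ω|/ω_in = 1×31/77 = 31/77, sense flips to −
mesh 2 [20T→24T]: |ω|/ω_in = (31/77)×20/24 = 155/462, sense flips to +
mesh 3 [57T→56T]: |ω|/ω_in = (155/462)×57/56 = 2945/8624, sense flips to −
signed output speed (× input speed) = -2945/8624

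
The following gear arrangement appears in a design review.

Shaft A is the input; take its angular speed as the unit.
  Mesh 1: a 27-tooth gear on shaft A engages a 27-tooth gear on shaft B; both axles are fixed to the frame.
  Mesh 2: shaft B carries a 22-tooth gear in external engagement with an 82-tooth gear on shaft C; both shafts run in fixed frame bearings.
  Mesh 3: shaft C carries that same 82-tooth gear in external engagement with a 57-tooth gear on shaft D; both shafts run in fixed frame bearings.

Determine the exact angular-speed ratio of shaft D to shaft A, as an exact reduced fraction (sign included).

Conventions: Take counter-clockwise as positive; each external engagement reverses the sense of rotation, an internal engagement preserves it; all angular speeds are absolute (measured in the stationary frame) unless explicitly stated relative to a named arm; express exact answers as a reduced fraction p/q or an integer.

class = fixed-axis compound train [3 meshes; 3 ratios multiply, 3 sense flips]
mesh 1 [27T→27T]: running ratio 1, sense −
mesh 2 [22T→82T]: running ratio 11/41, sense +
mesh 3 [82T→57T]: running ratio 22/57, sense −
ω_out/ω_in = -22/57

-22/57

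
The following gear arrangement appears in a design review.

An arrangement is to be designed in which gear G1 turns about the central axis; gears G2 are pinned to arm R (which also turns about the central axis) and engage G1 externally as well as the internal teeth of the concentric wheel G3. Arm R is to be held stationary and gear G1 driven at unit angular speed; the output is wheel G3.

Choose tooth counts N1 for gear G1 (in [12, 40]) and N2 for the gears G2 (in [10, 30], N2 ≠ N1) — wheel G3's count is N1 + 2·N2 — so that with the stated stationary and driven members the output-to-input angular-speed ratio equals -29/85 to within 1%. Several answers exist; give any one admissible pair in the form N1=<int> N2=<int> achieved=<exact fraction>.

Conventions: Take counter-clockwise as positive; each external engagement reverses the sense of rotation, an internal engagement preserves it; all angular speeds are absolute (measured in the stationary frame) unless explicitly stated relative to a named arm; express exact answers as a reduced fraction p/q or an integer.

N1=29 N2=28 achieved=-29/85

planetary set to be sized for -29/85 (Willis relation)
Willis with ω_arm = 0: ω_ring/ω_sun = −N1/N3; set equal to -29/85  ⇒  N3/N1 = −1/(-29/85) = 85/29
N3 = N1 + 2·N2  ⇒  N2/N1 = (N3/N1 − 1)/2 = (85/29 − 1)/2 = 28/29
smallest multiple with N1 ≥ 12 and N2 ≥ 10: k = 1  ⇒  N1 = 1·29 = 29, N2 = 1·28 = 28 (N1 ≤ 40, N2 ≤ 30, N2 ≠ N1 ✓), N3 = 29 + 2·28 = 85
check: −N1/N3 with N1 = 29, N3 = 85 gives -29/85; |achieved − target| = 0 ≤ 29/8500 ✓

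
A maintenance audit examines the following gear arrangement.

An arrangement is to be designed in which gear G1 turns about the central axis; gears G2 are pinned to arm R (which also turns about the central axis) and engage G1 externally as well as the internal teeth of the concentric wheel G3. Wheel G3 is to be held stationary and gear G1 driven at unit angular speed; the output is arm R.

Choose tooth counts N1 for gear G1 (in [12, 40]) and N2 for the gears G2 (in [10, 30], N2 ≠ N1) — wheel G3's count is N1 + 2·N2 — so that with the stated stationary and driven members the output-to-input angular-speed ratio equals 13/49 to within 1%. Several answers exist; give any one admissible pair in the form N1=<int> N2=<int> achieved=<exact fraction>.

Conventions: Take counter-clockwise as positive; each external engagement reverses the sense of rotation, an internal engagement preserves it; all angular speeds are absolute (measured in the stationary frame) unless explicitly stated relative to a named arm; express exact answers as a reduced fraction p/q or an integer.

planetary set to be sized for 13/49 (Willis relation)
Willis with ω_ring = 0: ω_arm/ω_sun = N1/(N1+N3); set equal to 13/49  ⇒  N3/N1 = 1/(13/49) − 1 = 36/13
N3 = N1 + 2·N2  ⇒  N2/N1 = (N3/N1 − 1)/2 = (36/13 − 1)/2 = 23/26
smallest multiple with N1 ≥ 12 and N2 ≥ 10: k = 1  ⇒  N1 = 1·26 = 26, N2 = 1·23 = 23 (N1 ≤ 40, N2 ≤ 30, N2 ≠ N1 ✓), N3 = 26 + 2·23 = 72
check: N1/(N1+N3) with N1 = 26, N3 = 72 gives 13/49; |achieved − target| = 0 ≤ 13/4900 ✓

N1=26 N2=23 achieved=13/49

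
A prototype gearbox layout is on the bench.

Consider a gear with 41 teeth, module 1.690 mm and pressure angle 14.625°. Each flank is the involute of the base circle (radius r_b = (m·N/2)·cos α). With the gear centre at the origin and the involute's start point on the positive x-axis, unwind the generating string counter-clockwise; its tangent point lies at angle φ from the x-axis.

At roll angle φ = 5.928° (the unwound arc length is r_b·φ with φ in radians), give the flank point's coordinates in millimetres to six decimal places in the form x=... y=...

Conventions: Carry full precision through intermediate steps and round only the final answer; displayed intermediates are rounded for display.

topology: single-mesh involute geometry — m = 1.690, N = 41
pitch radius r_p = m·N/2 = 1.690·41/2 = 34.645000
base radius r_b = r_p·cos α = 34.645000·cos 14.625° = 33.522471
roll angle φ = 5.928° = 0.10346312 rad
x = r_b·(cos φ + φ·sin φ) = 33.701413
y = r_b·(sin φ − φ·cos φ) = 0.012363

x=33.701413 y=0.012363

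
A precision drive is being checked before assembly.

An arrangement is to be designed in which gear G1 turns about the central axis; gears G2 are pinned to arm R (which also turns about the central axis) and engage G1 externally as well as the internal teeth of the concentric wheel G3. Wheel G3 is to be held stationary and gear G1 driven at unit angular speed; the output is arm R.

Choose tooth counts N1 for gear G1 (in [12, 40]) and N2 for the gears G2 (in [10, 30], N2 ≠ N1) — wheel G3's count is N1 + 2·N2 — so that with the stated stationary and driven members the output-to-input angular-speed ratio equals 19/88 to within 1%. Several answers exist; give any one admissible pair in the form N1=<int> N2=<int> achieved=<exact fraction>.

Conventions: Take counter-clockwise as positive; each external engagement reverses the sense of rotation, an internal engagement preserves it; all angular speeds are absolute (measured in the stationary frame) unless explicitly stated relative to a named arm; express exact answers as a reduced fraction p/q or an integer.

topology: planetary set — design target 19/88, arm = carrier (Willis)
Willis with ω_ring = 0: ω_arm/ω_sun = N1/(N1+N3); set equal to 19/88  ⇒  N3/N1 = 1/(19/88) − 1 = 69/19
N3 = N1 + 2·N2  ⇒  N2/N1 = (N3/N1 − 1)/2 = (69/19 − 1)/2 = 25/19
smallest multiple with N1 ≥ 12 and N2 ≥ 10: k = 1  ⇒  N1 = 1·19 = 19, N2 = 1·25 = 25 (N1 ≤ 40, N2 ≤ 30, N2 ≠ N1 ✓), N3 = 19 + 2·25 = 69
check: N1/(N1+N3) with N1 = 19, N3 = 69 gives 19/88; |achieved − target| = 0 ≤ 19/8800 ✓

N1=19 N2=25 achieved=19/88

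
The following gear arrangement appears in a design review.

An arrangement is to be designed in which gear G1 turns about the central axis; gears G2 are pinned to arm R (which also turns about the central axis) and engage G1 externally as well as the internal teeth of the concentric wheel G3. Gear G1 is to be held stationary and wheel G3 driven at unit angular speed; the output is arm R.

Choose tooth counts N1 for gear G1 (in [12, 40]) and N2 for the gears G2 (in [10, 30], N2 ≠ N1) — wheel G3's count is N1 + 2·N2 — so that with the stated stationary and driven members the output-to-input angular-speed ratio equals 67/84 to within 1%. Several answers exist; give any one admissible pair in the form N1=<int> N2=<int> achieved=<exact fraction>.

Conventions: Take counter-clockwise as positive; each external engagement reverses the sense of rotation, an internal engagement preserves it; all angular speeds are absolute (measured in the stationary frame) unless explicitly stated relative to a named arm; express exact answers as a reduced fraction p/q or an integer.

N1=17 N2=25 achieved=67/84

topology: planetary set — design target 67/84, arm = carrier (Willis)
Willis with ω_sun = 0: ω_arm/ω_ring = N3/(N1+N3); set equal to 67/84  ⇒  N3/N1 = (67/84)/(1 − 67/84) = 67/17
N3 = N1 + 2·N2  ⇒  N2/N1 = (N3/N1 − 1)/2 = (67/17 − 1)/2 = 25/17
smallest multiple with N1 ≥ 12 and N2 ≥ 10: k = 1  ⇒  N1 = 1·17 = 17, N2 = 1·25 = 25 (N1 ≤ 40, N2 ≤ 30, N2 ≠ N1 ✓), N3 = 17 + 2·25 = 67
check: N3/(N1+N3) with N1 = 17, N3 = 67 gives 67/84; |achieved − target| = 0 ≤ 67/8400 ✓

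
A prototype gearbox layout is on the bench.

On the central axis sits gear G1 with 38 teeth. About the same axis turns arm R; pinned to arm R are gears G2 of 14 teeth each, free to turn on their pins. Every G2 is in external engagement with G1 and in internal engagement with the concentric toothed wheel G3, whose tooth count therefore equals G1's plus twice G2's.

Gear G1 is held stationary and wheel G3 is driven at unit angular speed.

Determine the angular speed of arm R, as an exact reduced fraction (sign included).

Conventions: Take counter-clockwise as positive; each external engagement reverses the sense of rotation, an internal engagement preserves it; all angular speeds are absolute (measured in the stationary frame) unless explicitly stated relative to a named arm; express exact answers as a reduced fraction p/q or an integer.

33/52

class = planetary set [G3 = 38+2·14 = 66; Willis about the carrier]
ring teeth: 38 + 2·14 = 66
38(ω_sun−ω_arm) = −66(ω_ring−ω_arm),  ω_sun = 0, ω_ring = 1
38(0−ω_arm) = −66(1−ω_arm)  ⇒  104·ω_arm = 66  ⇒  ω_arm = 33/52
exact speed ratio = 33/52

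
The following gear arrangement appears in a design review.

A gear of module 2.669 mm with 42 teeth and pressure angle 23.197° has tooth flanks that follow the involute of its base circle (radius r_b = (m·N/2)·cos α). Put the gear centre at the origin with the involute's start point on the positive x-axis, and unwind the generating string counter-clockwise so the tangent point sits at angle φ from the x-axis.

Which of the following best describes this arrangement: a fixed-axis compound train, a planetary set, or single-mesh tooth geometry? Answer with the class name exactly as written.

class = single-mesh tooth geometry [base-circle involute, m = 2.669, 42T]
classification: single-mesh tooth geometry

single-mesh tooth geometry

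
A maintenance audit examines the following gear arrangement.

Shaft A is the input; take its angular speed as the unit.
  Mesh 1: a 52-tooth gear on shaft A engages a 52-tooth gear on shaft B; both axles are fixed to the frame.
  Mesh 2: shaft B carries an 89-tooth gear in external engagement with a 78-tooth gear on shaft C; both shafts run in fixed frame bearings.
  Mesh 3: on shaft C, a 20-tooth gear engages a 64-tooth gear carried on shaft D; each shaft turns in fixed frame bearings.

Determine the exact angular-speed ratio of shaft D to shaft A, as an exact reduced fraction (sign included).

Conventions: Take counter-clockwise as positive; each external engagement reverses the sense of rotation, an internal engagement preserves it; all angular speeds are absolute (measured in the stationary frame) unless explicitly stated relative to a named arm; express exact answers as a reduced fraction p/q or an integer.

-445/1248

class = fixed-axis compound train [3 meshes; 3 ratios multiply, 3 sense flips]
mesh 1 [52T→52T]: running ratio 1, sense −
mesh 2 [89T→78T]: running ratio 89/78, sense +
mesh 3 [20T→64T]: running ratio 445/1248, sense −
ω_out/ω_in = -445/1248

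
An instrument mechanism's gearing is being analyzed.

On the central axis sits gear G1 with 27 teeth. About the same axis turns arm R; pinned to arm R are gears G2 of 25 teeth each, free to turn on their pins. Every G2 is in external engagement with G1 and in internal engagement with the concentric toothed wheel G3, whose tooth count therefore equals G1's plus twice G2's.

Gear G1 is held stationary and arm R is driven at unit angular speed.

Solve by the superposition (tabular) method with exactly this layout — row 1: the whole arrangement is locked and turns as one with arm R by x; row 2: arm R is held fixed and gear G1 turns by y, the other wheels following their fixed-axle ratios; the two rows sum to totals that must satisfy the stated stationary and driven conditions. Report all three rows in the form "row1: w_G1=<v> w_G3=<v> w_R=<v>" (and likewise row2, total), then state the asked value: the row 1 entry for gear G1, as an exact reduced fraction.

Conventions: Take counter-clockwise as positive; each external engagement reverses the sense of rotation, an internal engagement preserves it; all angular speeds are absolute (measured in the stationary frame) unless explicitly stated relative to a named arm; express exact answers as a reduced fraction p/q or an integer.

planetary set (27T centre, 25T on arm, 77T internal) — Willis relation
superposition row 1 [locked train]: every member turns x
row 2 — arm fixed, fixed-axis ratios: sun y, ring −(27/77)·y, arm 0
boundary: total ω_sun = x + y = 0 and total ω_arm = x = 1  ⇒  y = -1, x = 1
row 2 ring = −(27/77)·(-1) = 27/77
totals (row 1 + row 2): sun 1 + (-1) = 0, ring 1 + 27/77 = 104/77, arm 1 + 0 = 1
asked cell (row1, sun) = 1

row1: w_G1=1 w_G3=1 w_R=1
row2: w_G1=-1 w_G3=27/77 w_R=0
total: w_G1=0 w_G3=104/77 w_R=1
asked value: 1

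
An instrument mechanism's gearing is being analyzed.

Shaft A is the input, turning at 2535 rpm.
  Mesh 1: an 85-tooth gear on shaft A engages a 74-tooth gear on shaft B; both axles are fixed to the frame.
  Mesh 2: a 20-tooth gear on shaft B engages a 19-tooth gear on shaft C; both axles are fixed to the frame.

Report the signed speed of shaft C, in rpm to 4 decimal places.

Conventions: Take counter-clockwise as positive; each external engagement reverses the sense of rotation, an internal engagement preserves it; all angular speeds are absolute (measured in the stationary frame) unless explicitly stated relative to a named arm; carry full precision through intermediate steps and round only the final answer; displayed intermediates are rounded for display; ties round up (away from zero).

2-mesh fixed-axis compound train (all bearings frame-fixed)
mesh 1 [85T→74T]: ω = 2535.0000×85/74 = 2911.8243 rpm, sense flips to −
mesh 2 [20T→19T]: ω = 2911.8243×20/19 = 3065.0782 rpm, sense flips to +
signed output speed = +3065.0782 rpm

+3065.0782 rpm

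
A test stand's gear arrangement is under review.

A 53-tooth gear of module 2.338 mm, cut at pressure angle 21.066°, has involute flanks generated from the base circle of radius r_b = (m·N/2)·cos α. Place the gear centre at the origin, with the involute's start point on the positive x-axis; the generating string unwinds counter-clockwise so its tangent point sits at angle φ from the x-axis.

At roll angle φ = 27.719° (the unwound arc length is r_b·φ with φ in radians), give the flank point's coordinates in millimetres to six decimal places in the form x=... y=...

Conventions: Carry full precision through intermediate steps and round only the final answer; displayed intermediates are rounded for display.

topology: single-mesh involute geometry — m = 2.338, N = 53
pitch radius r_p = m·N/2 = 2.338·53/2 = 61.957000
base radius r_b = r_p·cos α = 61.957000·cos 21.066° = 57.816228
roll angle φ = 27.719° = 0.48378782 rad
x = r_b·(cos φ + φ·sin φ) = 64.191414
y = r_b·(sin φ − φ·cos φ) = 2.131544

x=64.191414 y=2.131544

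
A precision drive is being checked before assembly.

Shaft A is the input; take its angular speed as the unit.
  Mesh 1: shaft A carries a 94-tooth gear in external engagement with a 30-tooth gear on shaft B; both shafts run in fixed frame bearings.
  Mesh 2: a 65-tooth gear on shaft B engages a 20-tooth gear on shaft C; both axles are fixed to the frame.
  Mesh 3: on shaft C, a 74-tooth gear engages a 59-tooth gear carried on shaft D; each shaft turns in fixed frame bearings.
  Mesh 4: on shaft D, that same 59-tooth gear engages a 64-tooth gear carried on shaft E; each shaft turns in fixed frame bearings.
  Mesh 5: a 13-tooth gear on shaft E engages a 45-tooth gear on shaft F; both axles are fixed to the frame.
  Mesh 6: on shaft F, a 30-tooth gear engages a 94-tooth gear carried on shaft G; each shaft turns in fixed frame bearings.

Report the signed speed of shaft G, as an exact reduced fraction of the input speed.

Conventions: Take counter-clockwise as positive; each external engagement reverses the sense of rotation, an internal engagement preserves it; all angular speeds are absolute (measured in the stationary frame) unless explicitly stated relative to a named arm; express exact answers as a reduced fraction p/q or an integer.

6-mesh fixed-axis compound train (all bearings frame-fixed)
mesh 1 [94T→30T]: |ω|/ω_in = 1×94/30 = 47/15, sense flips to −
mesh 2 [65T→20T]: |ω|/ω_in = (47/15)×65/20 = 611/60, sense flips to +
mesh 3 [74T→59T]: |ω|/ω_in = (611/60)×74/59 = 22607/1770, sense flips to −
mesh 4 [59T→64T]: |ω|/ω_in = (22607/1770)×59/64 = 22607/1920, sense flips to +
mesh 5 [13T→45T]: |ω|/ω_in = (22607/1920)×13/45 = 293891/86400, sense flips to −
mesh 6 [30T→94T]: |ω|/ω_in = (293891/86400)×30/94 = 6253/5760, sense flips to +
signed output speed (× input speed) = 6253/5760

6253/5760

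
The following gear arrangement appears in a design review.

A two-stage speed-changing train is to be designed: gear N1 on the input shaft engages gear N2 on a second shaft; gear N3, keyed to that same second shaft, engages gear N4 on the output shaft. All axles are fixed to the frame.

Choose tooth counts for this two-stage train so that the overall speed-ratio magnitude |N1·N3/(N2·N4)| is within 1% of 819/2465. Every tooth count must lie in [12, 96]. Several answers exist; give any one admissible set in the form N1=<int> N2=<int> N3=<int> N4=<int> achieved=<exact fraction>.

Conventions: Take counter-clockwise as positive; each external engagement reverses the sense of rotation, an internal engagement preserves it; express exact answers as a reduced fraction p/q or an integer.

class = fixed-axis compound train [2-stage, 819/2465 wanted]
target = 819/2465 in lowest terms: an exact hit needs N1·N3 = k·819 and N2·N4 = k·2465 for one integer k, every count in [12, 96]; additionally prefer no 1:1 stage (N1 ≠ N2, N3 ≠ N4)
k = 1: N1·N3 = 819 = 13·63, N2·N4 = 2465 = 29·85
achieved = 13·63/(29·85) = 819/2465; |achieved − target| = 0 ≤ 819/246500 ✓

N1=13 N2=29 N3=63 N4=85 achieved=819/2465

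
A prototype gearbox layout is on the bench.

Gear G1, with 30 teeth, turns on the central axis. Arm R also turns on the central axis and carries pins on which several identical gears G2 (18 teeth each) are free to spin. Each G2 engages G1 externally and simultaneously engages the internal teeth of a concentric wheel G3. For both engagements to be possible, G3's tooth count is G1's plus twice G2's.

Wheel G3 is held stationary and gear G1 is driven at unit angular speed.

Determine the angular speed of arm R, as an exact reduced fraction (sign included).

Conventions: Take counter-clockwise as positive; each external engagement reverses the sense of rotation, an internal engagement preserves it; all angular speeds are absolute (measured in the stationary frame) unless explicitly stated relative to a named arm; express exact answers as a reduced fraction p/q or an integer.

5/16

planetary set (30T centre, 18T on arm, 66T internal) — Willis relation
ring teeth: 30 + 2·18 = 66
30(ω_sun−ω_arm) = −66(ω_ring−ω_arm),  ω_ring = 0, ω_sun = 1
30(1−ω_arm) = −66(0−ω_arm)  ⇒  96·ω_arm = 30  ⇒  ω_arm = 5/16
exact speed ratio = 5/16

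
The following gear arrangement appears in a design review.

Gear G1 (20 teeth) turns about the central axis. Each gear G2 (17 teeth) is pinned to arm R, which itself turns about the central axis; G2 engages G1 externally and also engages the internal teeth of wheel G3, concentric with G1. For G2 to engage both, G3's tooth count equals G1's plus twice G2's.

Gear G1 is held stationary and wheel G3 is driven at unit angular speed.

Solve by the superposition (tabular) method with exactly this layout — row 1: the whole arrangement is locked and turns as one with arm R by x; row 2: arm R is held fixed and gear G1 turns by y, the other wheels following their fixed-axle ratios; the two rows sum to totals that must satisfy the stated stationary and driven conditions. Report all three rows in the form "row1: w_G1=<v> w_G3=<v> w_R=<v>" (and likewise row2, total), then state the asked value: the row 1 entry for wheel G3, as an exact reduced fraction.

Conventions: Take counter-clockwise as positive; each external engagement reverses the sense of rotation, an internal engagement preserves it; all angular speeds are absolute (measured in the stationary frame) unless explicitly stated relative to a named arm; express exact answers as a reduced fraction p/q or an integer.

class = planetary set [G3 = 20+2·17 = 54; Willis about the carrier]
row 1: whole set turns with the arm by x
row 2 (arm held, sun turns y): ω_ring = −(20/54)·y, ω_arm = 0
boundary: total ω_sun = x + y = 0 and total ω_ring = x − (20/54)·y = 1  ⇒  y = -27/37, x = 27/37
row 2 ring = −(20/54)·(-27/37) = 10/37
totals (row 1 + row 2): sun 27/37 + (-27/37) = 0, ring 27/37 + 10/37 = 1, arm 27/37 + 0 = 27/37
asked cell (row1, ring) = 27/37

row1: w_G1=27/37 w_G3=27/37 w_R=27/37
row2: w_G1=-27/37 w_G3=10/37 w_R=0
total: w_G1=0 w_G3=1 w_R=27/37
asked value: 27/37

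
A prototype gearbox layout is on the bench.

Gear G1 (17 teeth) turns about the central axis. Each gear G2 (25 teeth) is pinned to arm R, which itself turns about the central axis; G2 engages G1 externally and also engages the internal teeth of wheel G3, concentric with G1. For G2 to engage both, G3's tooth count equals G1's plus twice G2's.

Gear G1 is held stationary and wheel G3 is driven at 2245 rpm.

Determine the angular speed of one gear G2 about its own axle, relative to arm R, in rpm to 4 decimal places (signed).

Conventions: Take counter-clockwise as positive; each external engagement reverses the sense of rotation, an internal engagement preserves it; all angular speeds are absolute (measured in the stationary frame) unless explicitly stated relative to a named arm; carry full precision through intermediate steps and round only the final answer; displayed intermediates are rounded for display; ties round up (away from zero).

+1217.6452 rpm

class = planetary set [G3 = 17+2·25 = 67; Willis about the carrier]
normalise by the input: solve with ω_ring = 1, then scale by 2245 rpm
ring teeth: 17 + 2·25 = 67
17(ω_sun−ω_arm) = −67(ω_ring−ω_arm),  ω_sun = 0, ω_ring = 1
17(0−ω_arm) = −67(1−ω_arm)  ⇒  84·ω_arm = 67  ⇒  ω_arm = 67/84
sun–planet mesh: 17·(0−67/84) = −25·(ω_p−ω_arm)  ⇒  ω_p−ω_arm = 1139/2100
scale: ω_p−ω_arm = 1139/2100 × 2245 rpm = +1217.6452 rpm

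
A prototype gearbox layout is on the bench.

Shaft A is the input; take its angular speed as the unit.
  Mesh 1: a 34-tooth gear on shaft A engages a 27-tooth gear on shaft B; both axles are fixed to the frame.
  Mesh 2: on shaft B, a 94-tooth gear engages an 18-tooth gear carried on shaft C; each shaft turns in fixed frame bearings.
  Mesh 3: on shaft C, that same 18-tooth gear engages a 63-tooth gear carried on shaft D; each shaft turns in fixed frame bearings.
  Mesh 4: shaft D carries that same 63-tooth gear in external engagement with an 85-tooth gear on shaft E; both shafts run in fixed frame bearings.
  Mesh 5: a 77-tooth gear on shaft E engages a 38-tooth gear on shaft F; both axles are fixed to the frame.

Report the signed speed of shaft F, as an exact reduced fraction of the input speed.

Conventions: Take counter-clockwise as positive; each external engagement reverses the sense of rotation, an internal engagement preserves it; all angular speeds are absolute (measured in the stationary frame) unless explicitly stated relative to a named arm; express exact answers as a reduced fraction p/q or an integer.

-7238/2565

5-mesh fixed-axis compound train (all bearings frame-fixed)
mesh 1 [34T→27T]: |ω|/ω_in = 1×34/27 = 34/27, sense flips to −
mesh 2 [94T→18T]: |ω|/ω_in = (34/27)×94/18 = 1598/243, sense flips to +
mesh 3 [18T→63T]: |ω|/ω_in = (1598/243)×18/63 = 3196/1701, sense flips to −
mesh 4 [63T→85T]: |ω|/ω_in = (3196/1701)×63/85 = 188/135, sense flips to +
mesh 5 [77T→38T]: |ω|/ω_in = (188/135)×77/38 = 7238/2565, sense flips to −
signed output speed (× input speed) = -7238/2565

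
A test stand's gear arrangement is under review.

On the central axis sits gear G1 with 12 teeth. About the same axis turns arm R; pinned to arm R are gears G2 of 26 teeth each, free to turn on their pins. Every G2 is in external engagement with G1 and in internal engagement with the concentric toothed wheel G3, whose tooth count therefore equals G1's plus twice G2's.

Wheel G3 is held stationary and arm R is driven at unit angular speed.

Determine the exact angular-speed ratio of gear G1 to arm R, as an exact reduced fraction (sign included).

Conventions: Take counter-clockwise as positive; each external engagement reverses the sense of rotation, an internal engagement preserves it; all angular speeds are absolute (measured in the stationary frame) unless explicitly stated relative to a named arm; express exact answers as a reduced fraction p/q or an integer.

class = planetary set [G3 = 12+2·26 = 64; Willis about the carrier]
ring teeth: 12 + 2·26 = 64
12(ω_sun−ω_arm) = −64(ω_ring−ω_arm),  ω_ring = 0, ω_arm = 1
ω_sun = 1 − (64/12)(0−1) = 19/3
ω_out/ω_in = 19/3

19/3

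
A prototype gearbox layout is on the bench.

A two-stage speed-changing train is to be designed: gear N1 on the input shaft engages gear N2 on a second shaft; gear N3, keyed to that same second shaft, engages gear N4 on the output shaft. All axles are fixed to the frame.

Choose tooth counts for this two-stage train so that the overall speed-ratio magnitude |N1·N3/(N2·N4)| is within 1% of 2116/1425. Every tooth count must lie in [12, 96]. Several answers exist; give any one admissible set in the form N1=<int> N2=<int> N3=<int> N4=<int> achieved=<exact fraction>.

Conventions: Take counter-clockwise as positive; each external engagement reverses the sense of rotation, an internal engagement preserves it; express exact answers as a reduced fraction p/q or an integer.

class = fixed-axis compound train [2-stage, 2116/1425 wanted]
target = 2116/1425 in lowest terms: an exact hit needs N1·N3 = k·2116 and N2·N4 = k·1425 for one integer k, every count in [12, 96]; additionally prefer no 1:1 stage (N1 ≠ N2, N3 ≠ N4)
k = 1: N1·N3 = 2116 = 23·92, N2·N4 = 1425 = 15·95
achieved = 23·92/(15·95) = 2116/1425; |achieved − target| = 0 ≤ 529/35625 ✓

N1=23 N2=15 N3=92 N4=95 achieved=2116/1425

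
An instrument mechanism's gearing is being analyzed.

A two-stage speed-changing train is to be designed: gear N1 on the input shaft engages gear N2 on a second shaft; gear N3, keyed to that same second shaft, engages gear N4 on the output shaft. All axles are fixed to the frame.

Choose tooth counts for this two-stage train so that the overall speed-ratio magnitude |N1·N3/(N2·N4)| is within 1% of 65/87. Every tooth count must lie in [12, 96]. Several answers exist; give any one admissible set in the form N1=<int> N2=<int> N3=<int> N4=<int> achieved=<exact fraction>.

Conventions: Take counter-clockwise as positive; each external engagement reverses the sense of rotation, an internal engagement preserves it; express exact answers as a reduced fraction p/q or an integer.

N1=13 N2=12 N3=20 N4=29 achieved=65/87

class = fixed-axis compound train [2-stage, 65/87 wanted]
target = 65/87 in lowest terms: an exact hit needs N1·N3 = k·65 and N2·N4 = k·87 for one integer k, every count in [12, 96]; additionally prefer no 1:1 stage (N1 ≠ N2, N3 ≠ N4)
k = 1…3: no 1:1-free in-range split of k·65 and k·87 into factor pairs; take k = 4
k = 4: N1·N3 = 260 = 13·20, N2·N4 = 348 = 12·29
achieved = 13·20/(12·29) = 65/87; |achieved − target| = 0 ≤ 13/1740 ✓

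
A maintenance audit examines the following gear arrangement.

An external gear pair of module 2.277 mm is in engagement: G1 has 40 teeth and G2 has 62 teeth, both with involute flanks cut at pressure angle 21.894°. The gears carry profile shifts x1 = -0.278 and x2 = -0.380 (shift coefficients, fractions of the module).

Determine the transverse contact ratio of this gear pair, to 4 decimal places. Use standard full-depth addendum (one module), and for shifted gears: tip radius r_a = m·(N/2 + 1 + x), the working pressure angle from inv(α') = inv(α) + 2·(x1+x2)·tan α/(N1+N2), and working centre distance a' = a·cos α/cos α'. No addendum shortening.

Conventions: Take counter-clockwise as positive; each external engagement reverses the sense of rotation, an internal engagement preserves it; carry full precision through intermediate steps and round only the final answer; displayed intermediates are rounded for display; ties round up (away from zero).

1.8065

single-mesh involute tooth geometry (40T engaging 62T at module 2.277)
base radii: r_b1 = 42.255442, r_b2 = 65.495934
tip radii: r_a1 = 47.183994, r_a2 = 71.998740
inv(α') = inv(21.894°) + 2·(-0.278-0.380)·tan α/(40+62) = 0.01456841  ⇒  α' = 19.85353°
a' = a·cos α / cos α' = 116.1270·cos 21.894°/cos 19.85353° = 114.560401
action lengths: √(r_a1²−r_b1²) = 20.995403, √(r_a2²−r_b2²) = 29.901524
base pitch p_b = π·m·cos α = 6.637469
CR = (20.995403 + 29.901524 − 114.560401·sin 19.85353°)/6.637469 = 1.806455
contact ratio ≈ 1.8065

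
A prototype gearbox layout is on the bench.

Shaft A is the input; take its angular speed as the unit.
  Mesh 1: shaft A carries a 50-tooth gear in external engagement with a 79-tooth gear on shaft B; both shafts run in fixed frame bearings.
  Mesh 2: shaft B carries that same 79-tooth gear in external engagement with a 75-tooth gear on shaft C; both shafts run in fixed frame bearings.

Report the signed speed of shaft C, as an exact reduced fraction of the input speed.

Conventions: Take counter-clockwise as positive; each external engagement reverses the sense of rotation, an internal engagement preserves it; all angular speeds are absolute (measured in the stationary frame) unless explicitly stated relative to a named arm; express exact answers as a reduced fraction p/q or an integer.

2-mesh fixed-axis compound train (all bearings frame-fixed)
mesh 1 [50T→79T]: |ω|/ω_in = 1×50/79 = 50/79, sense flips to −
mesh 2 [79T→75T]: |ω|/ω_in = (50/79)×79/75 = 2/3, sense flips to +
signed output speed (× input speed) = 2/3

2/3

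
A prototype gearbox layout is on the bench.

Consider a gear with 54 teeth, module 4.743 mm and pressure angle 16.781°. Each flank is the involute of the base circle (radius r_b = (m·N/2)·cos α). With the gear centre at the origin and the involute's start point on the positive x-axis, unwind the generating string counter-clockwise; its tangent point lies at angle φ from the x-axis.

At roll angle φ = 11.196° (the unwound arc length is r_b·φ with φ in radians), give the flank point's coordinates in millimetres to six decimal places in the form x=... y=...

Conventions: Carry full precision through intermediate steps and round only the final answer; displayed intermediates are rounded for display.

x=124.926080 y=0.303779

class = single-mesh tooth geometry [base-circle involute, m = 4.743, 54T]
pitch radius r_p = m·N/2 = 4.743·54/2 = 128.061000
base radius r_b = r_p·cos α = 128.061000·cos 16.781° = 122.607560
roll angle φ = 11.196° = 0.19540706 rad
x = r_b·(cos φ + φ·sin φ) = 124.926080
y = r_b·(sin φ − φ·cos φ) = 0.303779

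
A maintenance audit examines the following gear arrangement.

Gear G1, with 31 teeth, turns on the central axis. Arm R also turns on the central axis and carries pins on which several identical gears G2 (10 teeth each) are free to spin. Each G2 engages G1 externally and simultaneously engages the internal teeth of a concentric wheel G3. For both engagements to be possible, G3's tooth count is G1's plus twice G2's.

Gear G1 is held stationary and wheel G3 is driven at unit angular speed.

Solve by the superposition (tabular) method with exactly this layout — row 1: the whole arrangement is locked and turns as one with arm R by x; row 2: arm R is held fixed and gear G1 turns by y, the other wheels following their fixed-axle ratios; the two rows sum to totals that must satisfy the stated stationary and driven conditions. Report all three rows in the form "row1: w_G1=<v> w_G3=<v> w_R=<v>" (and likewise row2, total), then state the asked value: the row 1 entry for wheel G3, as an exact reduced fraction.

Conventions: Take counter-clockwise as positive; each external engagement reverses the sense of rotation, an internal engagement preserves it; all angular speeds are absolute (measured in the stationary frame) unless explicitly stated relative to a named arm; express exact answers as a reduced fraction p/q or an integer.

planetary set (31T centre, 10T on arm, 51T internal) — Willis relation
row 1 (train locked, turned with arm): all members turn x
row 2: sun turns y, ring = −(31/51)·y, arm 0
boundary: total ω_sun = x + y = 0 and total ω_ring = x − (31/51)·y = 1  ⇒  y = -51/82, x = 51/82
row 2 ring = −(31/51)·(-51/82) = 31/82
totals (row 1 + row 2): sun 51/82 + (-51/82) = 0, ring 51/82 + 31/82 = 1, arm 51/82 + 0 = 51/82
asked cell (row1, ring) = 51/82

row1: w_G1=51/82 w_G3=51/82 w_R=51/82
row2: w_G1=-51/82 w_G3=31/82 w_R=0
total: w_G1=0 w_G3=1 w_R=51/82
asked value: 51/82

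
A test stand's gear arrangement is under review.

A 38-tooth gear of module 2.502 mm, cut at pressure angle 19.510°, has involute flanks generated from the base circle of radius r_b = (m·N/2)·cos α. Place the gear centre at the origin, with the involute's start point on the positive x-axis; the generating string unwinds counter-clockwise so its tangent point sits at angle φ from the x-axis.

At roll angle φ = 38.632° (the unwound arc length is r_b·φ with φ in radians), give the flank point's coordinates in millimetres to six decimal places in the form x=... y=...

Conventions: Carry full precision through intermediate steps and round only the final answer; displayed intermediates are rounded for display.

x=53.865240 y=4.373601

recognized (one wheel, involute flank): single-mesh tooth geometry, m = 2.502, N = 38
pitch radius r_p = m·N/2 = 2.502·38/2 = 47.538000
base radius r_b = r_p·cos α = 47.538000·cos 19.510° = 44.808521
roll angle φ = 38.632° = 0.67425560 rad
x = r_b·(cos φ + φ·sin φ) = 53.865240
y = r_b·(sin φ − φ·cos φ) = 4.373601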